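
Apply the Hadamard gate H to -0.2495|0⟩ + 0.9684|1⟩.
0.5083|0⟩ - 0.8612|1⟩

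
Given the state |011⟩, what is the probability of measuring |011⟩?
1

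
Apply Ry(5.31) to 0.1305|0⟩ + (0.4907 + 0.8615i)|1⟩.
(-0.3448 - 0.4029i)|0⟩ + (-0.3727 - 0.7615i)|1⟩

Ry(5.31) = [[cos(θ/2), −sin(θ/2)], [sin(θ/2), cos(θ/2)]]; θ = 5.31, cos(θ/2) ≈ -0.883931, sin(θ/2) ≈ 0.467617.
With a = amp(|0⟩) = 0.1305 and b = amp(|1⟩) = (0.4907 + 0.8615i):
new amp(|0⟩) = (-0.883931)·a + (-0.467617)·b = (-0.3448 - 0.4029i)
new amp(|1⟩) = (0.467617)·a + (-0.883931)·b = (-0.3727 - 0.7615i)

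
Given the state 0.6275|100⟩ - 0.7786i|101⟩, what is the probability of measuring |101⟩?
0.6062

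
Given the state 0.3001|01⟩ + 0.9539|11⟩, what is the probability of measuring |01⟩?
0.09006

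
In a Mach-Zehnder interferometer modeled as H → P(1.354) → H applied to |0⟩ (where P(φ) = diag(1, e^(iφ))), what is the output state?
(0.6076 + 0.4883i)|0⟩ + (0.3924 - 0.4883i)|1⟩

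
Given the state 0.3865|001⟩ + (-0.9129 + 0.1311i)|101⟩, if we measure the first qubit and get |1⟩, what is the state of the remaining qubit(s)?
(-0.9898 + 0.1421i)|01⟩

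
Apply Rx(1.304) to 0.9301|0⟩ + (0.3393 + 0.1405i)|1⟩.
(0.8246 - 0.2059i)|0⟩ + (0.2697 - 0.4527i)|1⟩

Rx(1.304) = [[cos(θ/2), −i·sin(θ/2)], [−i·sin(θ/2), cos(θ/2)]]; θ = 1.304, cos(θ/2) ≈ 0.794872, sin(θ/2) ≈ 0.606777.
With a = amp(|0⟩) = 0.9301 and b = amp(|1⟩) = (0.3393 + 0.1405i):
new amp(|0⟩) = (0.794872)·a + (-0.606777i)·b = (0.8246 - 0.2059i)
new amp(|1⟩) = (-0.606777i)·a + (0.794872)·b = (0.2697 - 0.4527i)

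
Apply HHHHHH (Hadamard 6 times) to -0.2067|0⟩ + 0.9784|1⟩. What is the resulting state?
-0.2067|0⟩ + 0.9784|1⟩

H² = I, so an even number of Hadamards cancels: H^6 = I and the state is unchanged.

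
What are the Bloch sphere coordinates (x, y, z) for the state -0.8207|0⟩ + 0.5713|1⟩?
(-0.9377, 0, 0.3472)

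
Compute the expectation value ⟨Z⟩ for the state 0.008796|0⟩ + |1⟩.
-0.9999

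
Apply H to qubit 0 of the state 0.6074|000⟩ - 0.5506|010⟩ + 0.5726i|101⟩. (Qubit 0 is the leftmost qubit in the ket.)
0.4295|000⟩ + 0.4049i|001⟩ - 0.3893|010⟩ + 0.4295|100⟩ - 0.4049i|101⟩ - 0.3893|110⟩

H on qubit 0 mixes each pair of kets that differ only in qubit 0: amplitudes (a, b) of (|…0…⟩, |…1…⟩) become ((a + b)/√2, (a − b)/√2). Kets absent from the input have amplitude 0.
(|000⟩, |100⟩): (a, b) = (0.6074, 0) → (0.4295, 0.4295)
(|001⟩, |101⟩): (a, b) = (0, 0.5726i) → (0.4049i, -0.4049i)
(|010⟩, |110⟩): (a, b) = (-0.5506, 0) → (-0.3893, -0.3893)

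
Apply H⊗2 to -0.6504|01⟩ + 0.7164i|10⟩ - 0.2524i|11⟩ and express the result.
(-0.3252 + 0.232i)|00⟩ + (0.3252 + 0.4844i)|01⟩ + (-0.3252 - 0.232i)|10⟩ + (0.3252 - 0.4844i)|11⟩

H⊗2 gives amp(|y⟩) = (1/2) Σ_x (−1)^(x·y) amp(|x⟩), where x·y is the number of positions in which both x and y have a 1.
|00⟩: (-0.6504 + 0.7164i - 0.2524i)/2 = (-0.3252 + 0.232i)
|01⟩: (0.6504 + 0.7164i + 0.2524i)/2 = (0.3252 + 0.4844i)
|10⟩: (-0.6504 - 0.7164i + 0.2524i)/2 = (-0.3252 - 0.232i)
|11⟩: (0.6504 - 0.7164i - 0.2524i)/2 = (0.3252 - 0.4844i)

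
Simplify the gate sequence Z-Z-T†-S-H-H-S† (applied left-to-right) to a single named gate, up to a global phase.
T†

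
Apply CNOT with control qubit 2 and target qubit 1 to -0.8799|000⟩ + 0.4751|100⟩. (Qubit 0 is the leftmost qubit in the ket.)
-0.8799|000⟩ + 0.4751|100⟩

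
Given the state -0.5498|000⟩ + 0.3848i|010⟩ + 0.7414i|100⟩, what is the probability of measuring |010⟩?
0.1481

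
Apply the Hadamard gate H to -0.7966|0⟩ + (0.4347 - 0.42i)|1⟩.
(-0.2559 - 0.297i)|0⟩ + (-0.8707 + 0.297i)|1⟩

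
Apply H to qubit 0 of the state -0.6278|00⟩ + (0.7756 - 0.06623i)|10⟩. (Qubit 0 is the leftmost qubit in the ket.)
(0.1045 - 0.04683i)|00⟩ + (-0.9924 + 0.04683i)|10⟩

H on qubit 0 mixes each pair of kets that differ only in qubit 0: amplitudes (a, b) of (|…0…⟩, |…1…⟩) become ((a + b)/√2, (a − b)/√2). Kets absent from the input have amplitude 0.
(|00⟩, |10⟩): (a, b) = (-0.6278, (0.7756 - 0.06623i)) → ((0.1045 - 0.04683i), (-0.9924 + 0.04683i))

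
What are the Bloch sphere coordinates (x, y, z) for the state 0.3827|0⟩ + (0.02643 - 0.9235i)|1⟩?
(0.02023, -0.7068, -0.7071)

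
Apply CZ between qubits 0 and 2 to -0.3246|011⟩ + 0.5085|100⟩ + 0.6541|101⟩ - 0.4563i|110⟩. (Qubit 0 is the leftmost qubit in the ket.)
-0.3246|011⟩ + 0.5085|100⟩ - 0.6541|101⟩ - 0.4563i|110⟩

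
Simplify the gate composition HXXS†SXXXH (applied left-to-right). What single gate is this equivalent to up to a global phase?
Z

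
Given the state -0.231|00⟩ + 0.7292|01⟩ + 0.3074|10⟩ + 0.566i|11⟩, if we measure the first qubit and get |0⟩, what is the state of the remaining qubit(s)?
-0.302|0⟩ + 0.9533|1⟩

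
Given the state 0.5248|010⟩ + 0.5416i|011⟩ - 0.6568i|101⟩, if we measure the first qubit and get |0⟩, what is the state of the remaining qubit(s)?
0.6959|10⟩ + 0.7182i|11⟩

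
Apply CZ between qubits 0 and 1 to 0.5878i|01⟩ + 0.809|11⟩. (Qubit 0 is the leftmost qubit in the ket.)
0.5878i|01⟩ - 0.809|11⟩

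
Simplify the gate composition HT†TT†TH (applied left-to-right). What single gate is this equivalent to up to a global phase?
I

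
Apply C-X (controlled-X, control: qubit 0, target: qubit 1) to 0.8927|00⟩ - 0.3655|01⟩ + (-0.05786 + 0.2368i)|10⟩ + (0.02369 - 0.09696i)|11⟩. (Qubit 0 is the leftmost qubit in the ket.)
0.8927|00⟩ - 0.3655|01⟩ + (0.02369 - 0.09696i)|10⟩ + (-0.05786 + 0.2368i)|11⟩

C-X leaves the control-|0⟩ kets |00⟩, |01⟩ unchanged and applies X to qubit 1 on the control-|1⟩ pair (|10⟩, |11⟩).
X = [[0, 1], [1, 0]].
With a = amp(|10⟩) = (-0.05786 + 0.2368i) and b = amp(|11⟩) = (0.02369 - 0.09696i):
new amp(|10⟩) = (1)·b = (0.02369 - 0.09696i)
new amp(|11⟩) = (1)·a = (-0.05786 + 0.2368i)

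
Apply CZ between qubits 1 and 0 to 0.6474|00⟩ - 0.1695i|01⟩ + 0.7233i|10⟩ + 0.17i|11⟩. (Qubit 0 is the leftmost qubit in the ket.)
0.6474|00⟩ - 0.1695i|01⟩ + 0.7233i|10⟩ - 0.17i|11⟩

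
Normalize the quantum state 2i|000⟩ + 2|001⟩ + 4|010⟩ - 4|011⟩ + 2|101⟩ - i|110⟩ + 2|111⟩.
0.2857i|000⟩ + 0.2857|001⟩ + 0.5714|010⟩ - 0.5714|011⟩ + 0.2857|101⟩ - 0.1429i|110⟩ + 0.2857|111⟩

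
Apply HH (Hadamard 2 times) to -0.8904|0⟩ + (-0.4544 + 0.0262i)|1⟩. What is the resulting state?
-0.8904|0⟩ + (-0.4544 + 0.0262i)|1⟩

H² = I, so an even number of Hadamards cancels: H^2 = I and the state is unchanged.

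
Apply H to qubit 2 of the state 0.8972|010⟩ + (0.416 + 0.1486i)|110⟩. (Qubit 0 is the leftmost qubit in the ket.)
0.6344|010⟩ + 0.6344|011⟩ + (0.2942 + 0.1051i)|110⟩ + (0.2942 + 0.1051i)|111⟩

H on qubit 2 mixes each pair of kets that differ only in qubit 2: amplitudes (a, b) of (|…0…⟩, |…1…⟩) become ((a + b)/√2, (a − b)/√2). Kets absent from the input have amplitude 0.
(|010⟩, |011⟩): (a, b) = (0.8972, 0) → (0.6344, 0.6344)
(|110⟩, |111⟩): (a, b) = ((0.416 + 0.1486i), 0) → ((0.2942 + 0.1051i), (0.2942 + 0.1051i))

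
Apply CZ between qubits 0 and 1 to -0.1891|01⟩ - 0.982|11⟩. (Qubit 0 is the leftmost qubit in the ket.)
-0.1891|01⟩ + 0.982|11⟩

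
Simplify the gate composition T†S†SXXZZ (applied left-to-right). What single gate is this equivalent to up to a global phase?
T†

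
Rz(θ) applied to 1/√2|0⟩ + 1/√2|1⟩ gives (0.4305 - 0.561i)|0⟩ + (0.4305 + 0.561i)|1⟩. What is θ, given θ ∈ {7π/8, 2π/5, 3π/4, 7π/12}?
7π/12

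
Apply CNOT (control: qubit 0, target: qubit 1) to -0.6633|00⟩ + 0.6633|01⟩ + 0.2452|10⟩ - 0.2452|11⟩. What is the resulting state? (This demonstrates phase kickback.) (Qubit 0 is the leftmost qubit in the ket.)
-0.6633|00⟩ + 0.6633|01⟩ - 0.2452|10⟩ + 0.2452|11⟩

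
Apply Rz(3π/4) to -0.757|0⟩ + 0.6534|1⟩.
(-0.2897 + 0.6994i)|0⟩ + (0.25 + 0.6037i)|1⟩

Rz(3π/4) = [[e^(−iθ/2), 0], [0, e^(iθ/2)]] with e^(±iθ/2) = cos(θ/2) ± i·sin(θ/2); θ = 3π/4, cos(θ/2) ≈ 0.382683, sin(θ/2) ≈ 0.92388.
With a = amp(|0⟩) = -0.757 and b = amp(|1⟩) = 0.6534:
new amp(|0⟩) = (0.382683 - 0.92388i)·a = (-0.2897 + 0.6994i)
new amp(|1⟩) = (0.382683 + 0.92388i)·b = (0.25 + 0.6037i)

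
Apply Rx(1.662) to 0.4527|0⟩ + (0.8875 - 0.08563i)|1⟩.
(0.2419 - 0.6555i)|0⟩ + (0.5983 - 0.3921i)|1⟩

Rx(1.662) = [[cos(θ/2), −i·sin(θ/2)], [−i·sin(θ/2), cos(θ/2)]]; θ = 1.662, cos(θ/2) ≈ 0.674137, sin(θ/2) ≈ 0.738606.
With a = amp(|0⟩) = 0.4527 and b = amp(|1⟩) = (0.8875 - 0.08563i):
new amp(|0⟩) = (0.674137)·a + (-0.738606i)·b = (0.2419 - 0.6555i)
new amp(|1⟩) = (-0.738606i)·a + (0.674137)·b = (0.5983 - 0.3921i)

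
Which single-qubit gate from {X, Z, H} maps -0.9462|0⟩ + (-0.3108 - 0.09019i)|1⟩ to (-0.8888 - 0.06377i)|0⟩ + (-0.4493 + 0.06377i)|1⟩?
H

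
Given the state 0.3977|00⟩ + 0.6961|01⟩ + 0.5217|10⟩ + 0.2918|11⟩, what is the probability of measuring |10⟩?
0.2722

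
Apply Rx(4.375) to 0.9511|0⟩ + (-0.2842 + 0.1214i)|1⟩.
(-0.451 + 0.2318i)|0⟩ + (0.1644 - 0.8461i)|1⟩

Rx(4.375) = [[cos(θ/2), −i·sin(θ/2)], [−i·sin(θ/2), cos(θ/2)]]; θ = 4.375, cos(θ/2) ≈ -0.578349, sin(θ/2) ≈ 0.815789.
With a = amp(|0⟩) = 0.9511 and b = amp(|1⟩) = (-0.2842 + 0.1214i):
new amp(|0⟩) = (-0.578349)·a + (-0.815789i)·b = (-0.451 + 0.2318i)
new amp(|1⟩) = (-0.815789i)·a + (-0.578349)·b = (0.1644 - 0.8461i)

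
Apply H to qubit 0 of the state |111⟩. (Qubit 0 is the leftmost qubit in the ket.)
1/√2|011⟩ - 1/√2|111⟩

H on qubit 0 mixes each pair of kets that differ only in qubit 0: amplitudes (a, b) of (|…0…⟩, |…1…⟩) become ((a + b)/√2, (a − b)/√2). Kets absent from the input have amplitude 0.
(|011⟩, |111⟩): (a, b) = (0, 1) → (1/√2, -1/√2)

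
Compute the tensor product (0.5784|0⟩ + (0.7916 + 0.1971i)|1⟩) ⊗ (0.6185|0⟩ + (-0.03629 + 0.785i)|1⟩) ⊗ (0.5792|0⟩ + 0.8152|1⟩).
0.2072|000⟩ + 0.2916|001⟩ + (-0.01216 + 0.263i)|010⟩ + (-0.01711 + 0.3701i)|011⟩ + (0.2836 + 0.07061i)|100⟩ + (0.3991 + 0.09938i)|101⟩ + (-0.1063 + 0.3558i)|110⟩ + (-0.1495 + 0.5007i)|111⟩

amp(|b₁b₂…⟩) = product of the factor amplitudes for bits b₁, b₂, …; only kets whose every factor amplitude is nonzero survive.
|000⟩: (0.5784)(0.6185)(0.5792) = 0.2072
|001⟩: (0.5784)(0.6185)(0.8152) = 0.2916
|010⟩: (0.5784)(-0.03629 + 0.785i)(0.5792) = (-0.01216 + 0.263i)
|011⟩: (0.5784)(-0.03629 + 0.785i)(0.8152) = (-0.01711 + 0.3701i)
|100⟩: (0.7916 + 0.1971i)(0.6185)(0.5792) = (0.2836 + 0.07061i)
|101⟩: (0.7916 + 0.1971i)(0.6185)(0.8152) = (0.3991 + 0.09938i)
|110⟩: (0.7916 + 0.1971i)(-0.03629 + 0.785i)(0.5792) = (-0.1063 + 0.3558i)
|111⟩: (0.7916 + 0.1971i)(-0.03629 + 0.785i)(0.8152) = (-0.1495 + 0.5007i)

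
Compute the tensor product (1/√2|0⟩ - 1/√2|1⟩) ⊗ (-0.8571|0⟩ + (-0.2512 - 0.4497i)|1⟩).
-0.6061|00⟩ + (-0.1776 - 0.318i)|01⟩ + 0.6061|10⟩ + (0.1776 + 0.318i)|11⟩

amp(|b₁b₂…⟩) = product of the factor amplitudes for bits b₁, b₂, …; only kets whose every factor amplitude is nonzero survive.
|00⟩: (1/√2)(-0.8571) = -0.6061
|01⟩: (1/√2)(-0.2512 - 0.4497i) = (-0.1776 - 0.318i)
|10⟩: (-1/√2)(-0.8571) = 0.6061
|11⟩: (-1/√2)(-0.2512 - 0.4497i) = (0.1776 + 0.318i)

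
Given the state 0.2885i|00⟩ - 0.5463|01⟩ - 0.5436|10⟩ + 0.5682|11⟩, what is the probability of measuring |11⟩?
0.3229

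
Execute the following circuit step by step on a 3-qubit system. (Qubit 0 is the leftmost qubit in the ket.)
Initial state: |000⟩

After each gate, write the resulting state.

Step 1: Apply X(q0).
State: |100⟩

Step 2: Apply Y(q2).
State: i|101⟩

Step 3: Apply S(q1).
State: i|101⟩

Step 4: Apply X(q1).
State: i|111⟩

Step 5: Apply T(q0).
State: (-1/√2 + (1/√2)i)|111⟩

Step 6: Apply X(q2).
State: (-1/√2 + (1/√2)i)|110⟩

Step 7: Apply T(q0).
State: -|110⟩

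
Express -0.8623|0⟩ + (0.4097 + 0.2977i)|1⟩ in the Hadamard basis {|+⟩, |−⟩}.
(-0.32 + 0.2105i)|+⟩ + (-0.8994 - 0.2105i)|−⟩

With |ψ⟩ = α|0⟩ + β|1⟩, the Hadamard-basis coefficients are ⟨+|ψ⟩ = (α + β)/√2 and ⟨−|ψ⟩ = (α − β)/√2.
Here α = -0.8623, β = (0.4097 + 0.2977i): (α + β)/√2 = (-0.32 + 0.2105i), (α − β)/√2 = (-0.8994 - 0.2105i).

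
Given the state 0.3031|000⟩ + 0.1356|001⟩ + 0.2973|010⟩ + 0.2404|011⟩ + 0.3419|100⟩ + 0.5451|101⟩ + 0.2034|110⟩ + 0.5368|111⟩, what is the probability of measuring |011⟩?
0.05779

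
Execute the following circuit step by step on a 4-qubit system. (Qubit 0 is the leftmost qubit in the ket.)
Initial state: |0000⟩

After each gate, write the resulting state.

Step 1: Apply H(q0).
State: 1/√2|0000⟩ + 1/√2|1000⟩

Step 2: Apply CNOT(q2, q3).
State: 1/√2|0000⟩ + 1/√2|1000⟩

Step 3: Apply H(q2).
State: 1/2|0000⟩ + 1/2|0010⟩ + 1/2|1000⟩ + 1/2|1010⟩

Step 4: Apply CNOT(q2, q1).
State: 1/2|0000⟩ + 1/2|0110⟩ + 1/2|1000⟩ + 1/2|1110⟩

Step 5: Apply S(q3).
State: 1/2|0000⟩ + 1/2|0110⟩ + 1/2|1000⟩ + 1/2|1110⟩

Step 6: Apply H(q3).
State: 1/√8|0000⟩ + 1/√8|0001⟩ + 1/√8|0110⟩ + 1/√8|0111⟩ + 1/√8|1000⟩ + 1/√8|1001⟩ + 1/√8|1110⟩ + 1/√8|1111⟩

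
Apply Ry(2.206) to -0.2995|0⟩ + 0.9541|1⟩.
-0.9866|0⟩ + 0.1629|1⟩

Ry(2.206) = [[cos(θ/2), −sin(θ/2)], [sin(θ/2), cos(θ/2)]]; θ = 2.206, cos(θ/2) ≈ 0.45092, sin(θ/2) ≈ 0.892564.
With a = amp(|0⟩) = -0.2995 and b = amp(|1⟩) = 0.9541:
new amp(|0⟩) = (0.45092)·a + (-0.892564)·b = -0.9866
new amp(|1⟩) = (0.892564)·a + (0.45092)·b = 0.1629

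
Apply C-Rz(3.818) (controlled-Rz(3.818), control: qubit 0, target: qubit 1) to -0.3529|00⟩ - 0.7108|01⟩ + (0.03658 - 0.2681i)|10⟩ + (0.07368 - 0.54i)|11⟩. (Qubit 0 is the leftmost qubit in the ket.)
-0.3529|00⟩ - 0.7108|01⟩ + (-0.265 + 0.05445i)|10⟩ + (0.485 + 0.2487i)|11⟩

C-Rz(3.818) leaves the control-|0⟩ kets |00⟩, |01⟩ unchanged and applies Rz(3.818) to qubit 1 on the control-|1⟩ pair (|10⟩, |11⟩).
Rz(3.818) = [[e^(−iθ/2), 0], [0, e^(iθ/2)]] with e^(±iθ/2) = cos(θ/2) ± i·sin(θ/2); θ = 3.818, cos(θ/2) ≈ -0.331793, sin(θ/2) ≈ 0.943352.
With a = amp(|10⟩) = (0.03658 - 0.2681i) and b = amp(|11⟩) = (0.07368 - 0.54i):
new amp(|10⟩) = (-0.331793 - 0.943352i)·a = (-0.265 + 0.05445i)
new amp(|11⟩) = (-0.331793 + 0.943352i)·b = (0.485 + 0.2487i)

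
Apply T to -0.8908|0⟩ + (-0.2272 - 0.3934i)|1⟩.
-0.8908|0⟩ + (0.1175 - 0.4388i)|1⟩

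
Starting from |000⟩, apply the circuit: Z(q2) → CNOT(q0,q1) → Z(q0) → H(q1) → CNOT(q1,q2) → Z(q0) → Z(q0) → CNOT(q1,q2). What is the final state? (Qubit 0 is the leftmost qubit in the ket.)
1/√2|000⟩ + 1/√2|010⟩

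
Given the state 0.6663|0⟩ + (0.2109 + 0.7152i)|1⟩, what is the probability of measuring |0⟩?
0.444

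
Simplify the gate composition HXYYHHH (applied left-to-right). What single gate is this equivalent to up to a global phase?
Z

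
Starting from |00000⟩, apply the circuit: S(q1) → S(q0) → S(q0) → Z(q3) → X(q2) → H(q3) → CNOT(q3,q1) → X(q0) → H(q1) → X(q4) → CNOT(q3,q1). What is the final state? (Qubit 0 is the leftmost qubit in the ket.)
1/2|10101⟩ - 1/2|10111⟩ + 1/2|11101⟩ + 1/2|11111⟩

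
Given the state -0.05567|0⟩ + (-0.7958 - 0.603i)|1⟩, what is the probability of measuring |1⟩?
0.9969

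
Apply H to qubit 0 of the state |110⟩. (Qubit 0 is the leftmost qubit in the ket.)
1/√2|010⟩ - 1/√2|110⟩

H on qubit 0 mixes each pair of kets that differ only in qubit 0: amplitudes (a, b) of (|…0…⟩, |…1…⟩) become ((a + b)/√2, (a − b)/√2). Kets absent from the input have amplitude 0.
(|010⟩, |110⟩): (a, b) = (0, 1) → (1/√2, -1/√2)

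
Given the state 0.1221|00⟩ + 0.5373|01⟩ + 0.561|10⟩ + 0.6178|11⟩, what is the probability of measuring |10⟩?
0.3147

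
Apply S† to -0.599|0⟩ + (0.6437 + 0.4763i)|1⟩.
-0.599|0⟩ + (0.4763 - 0.6437i)|1⟩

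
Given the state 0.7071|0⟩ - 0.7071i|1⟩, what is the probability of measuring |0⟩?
0.5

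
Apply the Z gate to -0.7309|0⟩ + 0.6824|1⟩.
-0.7309|0⟩ - 0.6824|1⟩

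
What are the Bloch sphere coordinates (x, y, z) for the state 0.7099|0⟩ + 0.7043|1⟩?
(1, 0, 0.00792)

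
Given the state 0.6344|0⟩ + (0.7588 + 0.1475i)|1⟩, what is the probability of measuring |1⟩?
0.5975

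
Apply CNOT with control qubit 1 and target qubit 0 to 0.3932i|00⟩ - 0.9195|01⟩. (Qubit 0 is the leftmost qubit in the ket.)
0.3932i|00⟩ - 0.9195|11⟩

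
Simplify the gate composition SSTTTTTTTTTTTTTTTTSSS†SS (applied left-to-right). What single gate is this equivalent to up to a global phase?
S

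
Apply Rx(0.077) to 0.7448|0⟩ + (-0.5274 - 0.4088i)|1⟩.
(0.7285 + 0.0203i)|0⟩ + (-0.527 - 0.4372i)|1⟩

Rx(0.077) = [[cos(θ/2), −i·sin(θ/2)], [−i·sin(θ/2), cos(θ/2)]]; θ = 0.077, cos(θ/2) ≈ 0.999259, sin(θ/2) ≈ 0.0384905.
With a = amp(|0⟩) = 0.7448 and b = amp(|1⟩) = (-0.5274 - 0.4088i):
new amp(|0⟩) = (0.999259)·a + (-0.0384905i)·b = (0.7285 + 0.0203i)
new amp(|1⟩) = (-0.0384905i)·a + (0.999259)·b = (-0.527 - 0.4372i)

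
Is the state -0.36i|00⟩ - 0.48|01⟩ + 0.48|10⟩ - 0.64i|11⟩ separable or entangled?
Separable

Writing the state as a|00⟩ + b|01⟩ + c|10⟩ + d|11⟩, it is a product state iff ad − bc = 0.
Here (a, b, c, d) = (-0.36i, -0.48, 0.48, -0.64i): ad − bc = (-0.36i)(-0.64i) − (-0.48)(0.48) = 0, so the state is separable.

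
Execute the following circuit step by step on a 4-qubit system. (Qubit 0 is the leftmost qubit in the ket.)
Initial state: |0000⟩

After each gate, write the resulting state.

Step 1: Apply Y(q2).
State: i|0010⟩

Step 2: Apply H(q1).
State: (1/√2)i|0010⟩ + (1/√2)i|0110⟩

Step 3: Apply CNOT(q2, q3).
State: (1/√2)i|0011⟩ + (1/√2)i|0111⟩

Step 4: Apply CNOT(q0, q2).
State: (1/√2)i|0011⟩ + (1/√2)i|0111⟩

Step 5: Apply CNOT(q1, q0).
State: (1/√2)i|0011⟩ + (1/√2)i|1111⟩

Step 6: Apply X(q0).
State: (1/√2)i|0111⟩ + (1/√2)i|1011⟩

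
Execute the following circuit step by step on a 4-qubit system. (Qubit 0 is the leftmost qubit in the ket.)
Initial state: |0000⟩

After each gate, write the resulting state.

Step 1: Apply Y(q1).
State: i|0100⟩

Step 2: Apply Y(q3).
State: -|0101⟩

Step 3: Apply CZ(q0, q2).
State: -|0101⟩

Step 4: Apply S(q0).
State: -|0101⟩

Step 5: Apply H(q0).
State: -1/√2|0101⟩ - 1/√2|1101⟩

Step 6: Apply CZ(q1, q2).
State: -1/√2|0101⟩ - 1/√2|1101⟩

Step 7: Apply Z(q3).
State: 1/√2|0101⟩ + 1/√2|1101⟩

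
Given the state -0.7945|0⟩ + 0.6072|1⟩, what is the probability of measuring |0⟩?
0.6312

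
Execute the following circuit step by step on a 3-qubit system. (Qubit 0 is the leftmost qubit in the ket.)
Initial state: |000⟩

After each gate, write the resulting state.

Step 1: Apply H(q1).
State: 1/√2|000⟩ + 1/√2|010⟩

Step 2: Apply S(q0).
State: 1/√2|000⟩ + 1/√2|010⟩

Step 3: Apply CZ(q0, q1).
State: 1/√2|000⟩ + 1/√2|010⟩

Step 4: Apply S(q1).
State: 1/√2|000⟩ + (1/√2)i|010⟩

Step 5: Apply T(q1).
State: 1/√2|000⟩ + (-1/2 + (1/2)i)|010⟩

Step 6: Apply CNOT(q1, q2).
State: 1/√2|000⟩ + (-1/2 + (1/2)i)|011⟩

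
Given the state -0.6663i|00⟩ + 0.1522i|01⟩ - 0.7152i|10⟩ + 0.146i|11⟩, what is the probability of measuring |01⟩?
0.02316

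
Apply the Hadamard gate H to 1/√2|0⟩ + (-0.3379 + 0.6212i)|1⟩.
(0.2611 + 0.4393i)|0⟩ + (0.7389 - 0.4393i)|1⟩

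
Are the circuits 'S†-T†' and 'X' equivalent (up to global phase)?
No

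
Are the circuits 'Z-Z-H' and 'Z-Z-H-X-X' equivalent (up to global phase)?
Yes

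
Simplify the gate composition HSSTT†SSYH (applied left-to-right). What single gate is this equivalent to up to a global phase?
Y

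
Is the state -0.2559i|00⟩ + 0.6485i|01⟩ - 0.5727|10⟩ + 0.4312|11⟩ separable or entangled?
Entangled

Writing the state as a|00⟩ + b|01⟩ + c|10⟩ + d|11⟩, it is a product state iff ad − bc = 0.
Here (a, b, c, d) = (-0.2559i, 0.6485i, -0.5727, 0.4312): ad − bc = (-0.2559i)(0.4312) − (0.6485i)(-0.5727) = 0.2611i ≠ 0, so the state is entangled.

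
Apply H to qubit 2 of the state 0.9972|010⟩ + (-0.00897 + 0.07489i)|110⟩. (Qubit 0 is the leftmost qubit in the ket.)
0.7051|010⟩ + 0.7051|011⟩ + (-0.006343 + 0.05296i)|110⟩ + (-0.006343 + 0.05296i)|111⟩

H on qubit 2 mixes each pair of kets that differ only in qubit 2: amplitudes (a, b) of (|…0…⟩, |…1…⟩) become ((a + b)/√2, (a − b)/√2). Kets absent from the input have amplitude 0.
(|010⟩, |011⟩): (a, b) = (0.9972, 0) → (0.7051, 0.7051)
(|110⟩, |111⟩): (a, b) = ((-0.00897 + 0.07489i), 0) → ((-0.006343 + 0.05296i), (-0.006343 + 0.05296i))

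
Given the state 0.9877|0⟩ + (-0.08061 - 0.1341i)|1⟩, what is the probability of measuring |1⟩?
0.02448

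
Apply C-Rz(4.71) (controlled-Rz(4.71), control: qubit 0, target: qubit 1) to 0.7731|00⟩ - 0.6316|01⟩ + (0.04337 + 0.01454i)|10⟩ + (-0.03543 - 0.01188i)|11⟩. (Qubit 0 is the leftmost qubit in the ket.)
0.7731|00⟩ - 0.6316|01⟩ + (-0.02034 - 0.04097i)|10⟩ + (0.03343 - 0.01669i)|11⟩

C-Rz(4.71) leaves the control-|0⟩ kets |00⟩, |01⟩ unchanged and applies Rz(4.71) to qubit 1 on the control-|1⟩ pair (|10⟩, |11⟩).
Rz(4.71) = [[e^(−iθ/2), 0], [0, e^(iθ/2)]] with e^(±iθ/2) = cos(θ/2) ± i·sin(θ/2); θ = 4.71, cos(θ/2) ≈ -0.706262, sin(θ/2) ≈ 0.707951.
With a = amp(|10⟩) = (0.04337 + 0.01454i) and b = amp(|11⟩) = (-0.03543 - 0.01188i):
new amp(|10⟩) = (-0.706262 - 0.707951i)·a = (-0.02034 - 0.04097i)
new amp(|11⟩) = (-0.706262 + 0.707951i)·b = (0.03343 - 0.01669i)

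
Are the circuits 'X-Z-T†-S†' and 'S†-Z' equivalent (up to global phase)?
No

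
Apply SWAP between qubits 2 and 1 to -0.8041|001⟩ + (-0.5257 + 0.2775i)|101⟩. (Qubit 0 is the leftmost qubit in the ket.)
-0.8041|010⟩ + (-0.5257 + 0.2775i)|110⟩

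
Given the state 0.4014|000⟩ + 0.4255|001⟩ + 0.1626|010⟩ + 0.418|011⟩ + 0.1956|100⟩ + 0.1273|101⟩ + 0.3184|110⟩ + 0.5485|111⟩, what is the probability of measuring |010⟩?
0.02644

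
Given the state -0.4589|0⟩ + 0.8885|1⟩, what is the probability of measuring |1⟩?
0.7894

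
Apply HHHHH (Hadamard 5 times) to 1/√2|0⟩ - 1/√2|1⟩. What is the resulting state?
|1⟩

H² = I, so H^5 = H: a single Hadamard. With (a, b) = (1/√2, -1/√2), H gives ((a + b)/√2, (a − b)/√2) = (0, 1).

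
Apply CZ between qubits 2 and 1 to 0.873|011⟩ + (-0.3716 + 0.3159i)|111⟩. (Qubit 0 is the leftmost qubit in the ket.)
-0.873|011⟩ + (0.3716 - 0.3159i)|111⟩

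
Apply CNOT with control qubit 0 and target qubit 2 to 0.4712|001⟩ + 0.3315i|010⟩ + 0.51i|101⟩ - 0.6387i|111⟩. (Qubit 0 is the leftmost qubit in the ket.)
0.4712|001⟩ + 0.3315i|010⟩ + 0.51i|100⟩ - 0.6387i|110⟩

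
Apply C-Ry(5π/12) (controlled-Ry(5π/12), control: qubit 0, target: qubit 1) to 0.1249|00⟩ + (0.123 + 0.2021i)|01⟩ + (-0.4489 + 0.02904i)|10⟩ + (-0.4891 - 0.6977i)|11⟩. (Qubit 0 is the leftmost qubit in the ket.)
0.1249|00⟩ + (0.123 + 0.2021i)|01⟩ + (-0.05839 + 0.4478i)|10⟩ + (-0.6613 - 0.5358i)|11⟩

C-Ry(5π/12) leaves the control-|0⟩ kets |00⟩, |01⟩ unchanged and applies Ry(5π/12) to qubit 1 on the control-|1⟩ pair (|10⟩, |11⟩).
Ry(5π/12) = [[cos(θ/2), −sin(θ/2)], [sin(θ/2), cos(θ/2)]]; θ = 5π/12, cos(θ/2) ≈ 0.793353, sin(θ/2) ≈ 0.608761.
With a = amp(|10⟩) = (-0.4489 + 0.02904i) and b = amp(|11⟩) = (-0.4891 - 0.6977i):
new amp(|10⟩) = (0.793353)·a + (-0.608761)·b = (-0.05839 + 0.4478i)
new amp(|11⟩) = (0.608761)·a + (0.793353)·b = (-0.6613 - 0.5358i)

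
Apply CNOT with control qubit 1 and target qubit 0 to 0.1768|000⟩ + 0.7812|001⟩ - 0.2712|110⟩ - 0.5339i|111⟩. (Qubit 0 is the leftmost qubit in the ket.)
0.1768|000⟩ + 0.7812|001⟩ - 0.2712|010⟩ - 0.5339i|011⟩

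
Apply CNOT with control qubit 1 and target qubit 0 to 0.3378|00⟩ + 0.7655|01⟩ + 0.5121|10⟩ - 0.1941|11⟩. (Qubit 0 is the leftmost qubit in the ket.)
0.3378|00⟩ - 0.1941|01⟩ + 0.5121|10⟩ + 0.7655|11⟩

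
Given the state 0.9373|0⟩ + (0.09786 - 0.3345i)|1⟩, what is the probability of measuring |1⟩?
0.1215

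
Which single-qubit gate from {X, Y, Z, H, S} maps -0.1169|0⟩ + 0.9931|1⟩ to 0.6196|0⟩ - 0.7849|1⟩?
H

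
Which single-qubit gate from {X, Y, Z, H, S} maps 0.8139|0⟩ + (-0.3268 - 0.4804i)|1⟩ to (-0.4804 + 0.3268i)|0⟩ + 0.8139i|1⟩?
Y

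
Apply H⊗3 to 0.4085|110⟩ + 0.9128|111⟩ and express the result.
0.4672|000⟩ - 0.1783|001⟩ - 0.4672|010⟩ + 0.1783|011⟩ - 0.4672|100⟩ + 0.1783|101⟩ + 0.4672|110⟩ - 0.1783|111⟩

H⊗3 gives amp(|y⟩) = (1/2√2) Σ_x (−1)^(x·y) amp(|x⟩), where x·y is the number of positions in which both x and y have a 1.
|000⟩: (0.4085 + 0.9128)/(2√2) = 0.4672
|001⟩: (0.4085 - 0.9128)/(2√2) = -0.1783
|010⟩: (-0.4085 - 0.9128)/(2√2) = -0.4672
|011⟩: (-0.4085 + 0.9128)/(2√2) = 0.1783
|100⟩: (-0.4085 - 0.9128)/(2√2) = -0.4672
|101⟩: (-0.4085 + 0.9128)/(2√2) = 0.1783
|110⟩: (0.4085 + 0.9128)/(2√2) = 0.4672
|111⟩: (0.4085 - 0.9128)/(2√2) = -0.1783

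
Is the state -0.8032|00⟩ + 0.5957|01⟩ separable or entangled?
Separable

Writing the state as a|00⟩ + b|01⟩ + c|10⟩ + d|11⟩, it is a product state iff ad − bc = 0.
Here (a, b, c, d) = (-0.8032, 0.5957, 0, 0): ad − bc = (-0.8032)(0) − (0.5957)(0) = 0, so the state is separable.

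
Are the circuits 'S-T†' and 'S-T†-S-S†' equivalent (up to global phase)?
Yes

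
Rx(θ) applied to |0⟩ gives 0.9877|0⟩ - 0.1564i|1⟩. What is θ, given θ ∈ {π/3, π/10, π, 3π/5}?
π/10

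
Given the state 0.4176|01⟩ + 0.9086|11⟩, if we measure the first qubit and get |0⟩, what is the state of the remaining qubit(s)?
|1⟩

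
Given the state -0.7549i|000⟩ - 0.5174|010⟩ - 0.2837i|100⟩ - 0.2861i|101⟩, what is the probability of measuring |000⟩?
0.5699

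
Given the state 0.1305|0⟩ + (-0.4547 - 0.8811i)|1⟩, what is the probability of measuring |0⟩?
0.01703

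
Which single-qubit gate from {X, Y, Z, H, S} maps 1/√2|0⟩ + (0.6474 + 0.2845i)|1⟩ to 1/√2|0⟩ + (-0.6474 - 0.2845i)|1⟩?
Z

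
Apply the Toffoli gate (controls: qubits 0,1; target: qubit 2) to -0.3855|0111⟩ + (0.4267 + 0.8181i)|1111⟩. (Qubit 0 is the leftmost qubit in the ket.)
-0.3855|0111⟩ + (0.4267 + 0.8181i)|1101⟩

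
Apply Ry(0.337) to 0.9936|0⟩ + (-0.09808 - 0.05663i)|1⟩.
(0.996 + 0.009497i)|0⟩ + (0.06994 - 0.05583i)|1⟩

Ry(0.337) = [[cos(θ/2), −sin(θ/2)], [sin(θ/2), cos(θ/2)]]; θ = 0.337, cos(θ/2) ≈ 0.985837, sin(θ/2) ≈ 0.167704.
With a = amp(|0⟩) = 0.9936 and b = amp(|1⟩) = (-0.09808 - 0.05663i):
new amp(|0⟩) = (0.985837)·a + (-0.167704)·b = (0.996 + 0.009497i)
new amp(|1⟩) = (0.167704)·a + (0.985837)·b = (0.06994 - 0.05583i)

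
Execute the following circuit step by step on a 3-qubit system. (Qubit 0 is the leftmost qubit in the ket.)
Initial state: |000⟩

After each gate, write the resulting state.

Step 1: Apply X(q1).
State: |010⟩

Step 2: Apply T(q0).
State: |010⟩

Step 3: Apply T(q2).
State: |010⟩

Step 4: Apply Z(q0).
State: |010⟩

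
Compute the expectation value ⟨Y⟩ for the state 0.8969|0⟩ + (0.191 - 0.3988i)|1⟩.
-0.7154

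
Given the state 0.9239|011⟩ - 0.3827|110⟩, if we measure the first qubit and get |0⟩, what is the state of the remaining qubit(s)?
|11⟩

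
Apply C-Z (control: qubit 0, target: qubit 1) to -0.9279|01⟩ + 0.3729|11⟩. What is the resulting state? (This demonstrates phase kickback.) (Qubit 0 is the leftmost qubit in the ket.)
-0.9279|01⟩ - 0.3729|11⟩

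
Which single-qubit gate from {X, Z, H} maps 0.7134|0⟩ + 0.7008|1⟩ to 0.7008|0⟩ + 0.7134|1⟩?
X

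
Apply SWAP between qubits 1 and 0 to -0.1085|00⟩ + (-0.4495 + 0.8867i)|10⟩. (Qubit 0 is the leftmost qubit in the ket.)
-0.1085|00⟩ + (-0.4495 + 0.8867i)|01⟩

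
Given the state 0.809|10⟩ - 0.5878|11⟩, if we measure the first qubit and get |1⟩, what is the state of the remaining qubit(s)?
0.809|0⟩ - 0.5878|1⟩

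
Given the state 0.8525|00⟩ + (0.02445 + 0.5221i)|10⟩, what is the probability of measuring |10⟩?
0.2732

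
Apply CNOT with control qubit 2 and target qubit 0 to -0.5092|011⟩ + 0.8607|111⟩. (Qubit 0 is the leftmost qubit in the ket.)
0.8607|011⟩ - 0.5092|111⟩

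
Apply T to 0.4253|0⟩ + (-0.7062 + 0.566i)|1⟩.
0.4253|0⟩ + (-0.8996 - 0.09914i)|1⟩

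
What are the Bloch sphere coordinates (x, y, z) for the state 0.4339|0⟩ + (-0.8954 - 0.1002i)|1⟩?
(-0.777, -0.08695, -0.6235)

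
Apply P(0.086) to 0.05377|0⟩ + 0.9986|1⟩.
0.05377|0⟩ + (0.9949 + 0.08577i)|1⟩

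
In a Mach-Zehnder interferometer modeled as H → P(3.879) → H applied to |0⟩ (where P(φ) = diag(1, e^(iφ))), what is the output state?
(0.1299 - 0.3362i)|0⟩ + (0.8701 + 0.3362i)|1⟩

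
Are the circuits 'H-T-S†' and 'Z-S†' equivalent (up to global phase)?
No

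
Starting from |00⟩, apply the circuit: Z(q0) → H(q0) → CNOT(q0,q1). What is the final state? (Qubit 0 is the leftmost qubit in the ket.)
1/√2|00⟩ + 1/√2|11⟩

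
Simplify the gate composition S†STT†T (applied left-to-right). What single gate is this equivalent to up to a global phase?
T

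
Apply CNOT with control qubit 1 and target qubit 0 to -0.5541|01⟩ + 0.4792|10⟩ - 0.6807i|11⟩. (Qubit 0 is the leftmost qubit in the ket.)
-0.6807i|01⟩ + 0.4792|10⟩ - 0.5541|11⟩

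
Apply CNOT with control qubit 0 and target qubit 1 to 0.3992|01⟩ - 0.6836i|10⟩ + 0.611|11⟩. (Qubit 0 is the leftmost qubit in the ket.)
0.3992|01⟩ + 0.611|10⟩ - 0.6836i|11⟩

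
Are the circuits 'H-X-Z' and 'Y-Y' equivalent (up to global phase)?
No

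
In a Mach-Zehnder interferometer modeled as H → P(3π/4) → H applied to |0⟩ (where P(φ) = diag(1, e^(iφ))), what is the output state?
(0.1464 + (1/√8)i)|0⟩ + (0.8536 - (1/√8)i)|1⟩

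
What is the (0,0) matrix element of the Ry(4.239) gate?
-0.5216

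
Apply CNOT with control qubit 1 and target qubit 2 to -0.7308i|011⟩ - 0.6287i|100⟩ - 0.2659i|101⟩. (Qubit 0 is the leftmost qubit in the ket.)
-0.7308i|010⟩ - 0.6287i|100⟩ - 0.2659i|101⟩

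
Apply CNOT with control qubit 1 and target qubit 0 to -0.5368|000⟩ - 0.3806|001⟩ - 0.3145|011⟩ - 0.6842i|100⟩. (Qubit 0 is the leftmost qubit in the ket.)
-0.5368|000⟩ - 0.3806|001⟩ - 0.6842i|100⟩ - 0.3145|111⟩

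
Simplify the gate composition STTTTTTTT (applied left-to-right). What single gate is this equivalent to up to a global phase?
S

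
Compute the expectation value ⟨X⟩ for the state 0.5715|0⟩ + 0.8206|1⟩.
0.9379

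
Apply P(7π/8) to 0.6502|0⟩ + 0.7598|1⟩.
0.6502|0⟩ + (-0.702 + 0.2908i)|1⟩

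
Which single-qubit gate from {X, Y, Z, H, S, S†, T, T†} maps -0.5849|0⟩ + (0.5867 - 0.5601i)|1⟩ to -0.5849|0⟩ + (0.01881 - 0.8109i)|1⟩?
T†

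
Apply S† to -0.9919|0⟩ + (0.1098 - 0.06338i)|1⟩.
-0.9919|0⟩ + (-0.06338 - 0.1098i)|1⟩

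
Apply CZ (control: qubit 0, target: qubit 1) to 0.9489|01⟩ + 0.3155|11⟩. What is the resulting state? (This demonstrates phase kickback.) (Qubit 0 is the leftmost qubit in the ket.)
0.9489|01⟩ - 0.3155|11⟩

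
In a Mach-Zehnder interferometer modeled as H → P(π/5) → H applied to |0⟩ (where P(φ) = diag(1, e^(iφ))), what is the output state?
(0.9045 + 0.2939i)|0⟩ + (0.09549 - 0.2939i)|1⟩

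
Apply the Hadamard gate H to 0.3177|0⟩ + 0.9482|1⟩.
0.8951|0⟩ - 0.4458|1⟩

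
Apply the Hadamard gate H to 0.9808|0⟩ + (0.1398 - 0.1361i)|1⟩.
(0.7924 - 0.09624i)|0⟩ + (0.5947 + 0.09624i)|1⟩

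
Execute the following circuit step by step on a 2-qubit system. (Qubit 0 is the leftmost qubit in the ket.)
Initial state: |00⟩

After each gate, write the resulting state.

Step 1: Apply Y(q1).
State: i|01⟩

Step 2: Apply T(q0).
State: i|01⟩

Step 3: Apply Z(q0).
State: i|01⟩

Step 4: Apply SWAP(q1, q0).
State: i|10⟩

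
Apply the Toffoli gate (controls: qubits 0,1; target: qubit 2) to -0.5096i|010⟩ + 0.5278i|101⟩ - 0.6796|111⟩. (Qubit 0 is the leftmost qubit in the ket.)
-0.5096i|010⟩ + 0.5278i|101⟩ - 0.6796|110⟩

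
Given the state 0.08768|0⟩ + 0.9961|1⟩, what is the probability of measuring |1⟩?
0.9922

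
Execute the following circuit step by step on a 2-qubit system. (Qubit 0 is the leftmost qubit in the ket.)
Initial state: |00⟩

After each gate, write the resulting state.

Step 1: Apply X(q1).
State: |01⟩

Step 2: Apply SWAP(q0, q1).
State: |10⟩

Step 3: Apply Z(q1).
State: |10⟩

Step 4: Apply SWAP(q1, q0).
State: |01⟩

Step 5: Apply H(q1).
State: 1/√2|00⟩ - 1/√2|01⟩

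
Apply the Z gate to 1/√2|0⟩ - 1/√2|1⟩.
1/√2|0⟩ + 1/√2|1⟩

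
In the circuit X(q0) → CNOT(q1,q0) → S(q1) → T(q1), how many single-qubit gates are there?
3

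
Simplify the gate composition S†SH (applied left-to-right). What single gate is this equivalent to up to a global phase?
H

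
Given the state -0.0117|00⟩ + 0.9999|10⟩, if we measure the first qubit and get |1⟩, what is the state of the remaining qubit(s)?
|0⟩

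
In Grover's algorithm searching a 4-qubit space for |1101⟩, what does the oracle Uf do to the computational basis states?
Uf|x⟩ = -|x⟩ if x = 1101, else |x⟩ (phase flip on target)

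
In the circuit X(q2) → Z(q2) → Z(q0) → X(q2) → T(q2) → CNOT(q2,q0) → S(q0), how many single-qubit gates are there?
6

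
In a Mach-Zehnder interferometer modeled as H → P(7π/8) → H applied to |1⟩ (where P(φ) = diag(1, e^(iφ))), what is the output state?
(0.9619 - 0.1913i)|0⟩ + (0.03806 + 0.1913i)|1⟩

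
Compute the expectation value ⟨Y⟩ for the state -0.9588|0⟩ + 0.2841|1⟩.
0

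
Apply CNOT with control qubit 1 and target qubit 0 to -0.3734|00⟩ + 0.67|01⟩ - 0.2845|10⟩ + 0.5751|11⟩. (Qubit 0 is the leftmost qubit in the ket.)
-0.3734|00⟩ + 0.5751|01⟩ - 0.2845|10⟩ + 0.67|11⟩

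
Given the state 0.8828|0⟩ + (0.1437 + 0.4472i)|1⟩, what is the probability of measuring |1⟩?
0.2206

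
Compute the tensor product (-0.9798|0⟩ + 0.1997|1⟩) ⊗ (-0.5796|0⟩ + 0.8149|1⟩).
0.5679|00⟩ - 0.7984|01⟩ - 0.1157|10⟩ + 0.1627|11⟩

amp(|b₁b₂…⟩) = product of the factor amplitudes for bits b₁, b₂, …; only kets whose every factor amplitude is nonzero survive.
|00⟩: (-0.9798)(-0.5796) = 0.5679
|01⟩: (-0.9798)(0.8149) = -0.7984
|10⟩: (0.1997)(-0.5796) = -0.1157
|11⟩: (0.1997)(0.8149) = 0.1627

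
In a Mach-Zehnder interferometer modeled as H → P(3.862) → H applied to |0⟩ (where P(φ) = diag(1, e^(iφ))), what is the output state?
(0.1242 - 0.3298i)|0⟩ + (0.8758 + 0.3298i)|1⟩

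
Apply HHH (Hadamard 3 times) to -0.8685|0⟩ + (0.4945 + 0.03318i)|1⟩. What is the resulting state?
(-0.2645 + 0.02346i)|0⟩ + (-0.9638 - 0.02346i)|1⟩

H² = I, so H^3 = H: a single Hadamard. With (a, b) = (-0.8685, (0.4945 + 0.03318i)), H gives ((a + b)/√2, (a − b)/√2) = ((-0.2645 + 0.02346i), (-0.9638 - 0.02346i)).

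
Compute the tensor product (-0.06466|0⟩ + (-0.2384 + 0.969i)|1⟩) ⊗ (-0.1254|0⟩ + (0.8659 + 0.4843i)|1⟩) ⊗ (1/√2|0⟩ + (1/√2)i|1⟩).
0.005733|000⟩ + 0.005733i|001⟩ + (-0.03959 - 0.02214i)|010⟩ + (0.02214 - 0.03959i)|011⟩ + (0.02114 - 0.08592i)|100⟩ + (0.08592 + 0.02114i)|101⟩ + (-0.4778 + 0.5117i)|110⟩ + (-0.5117 - 0.4778i)|111⟩

amp(|b₁b₂…⟩) = product of the factor amplitudes for bits b₁, b₂, …; only kets whose every factor amplitude is nonzero survive.
|000⟩: (-0.06466)(-0.1254)(1/√2) = 0.005733
|001⟩: (-0.06466)(-0.1254)((1/√2)i) = 0.005733i
|010⟩: (-0.06466)(0.8659 + 0.4843i)(1/√2) = (-0.03959 - 0.02214i)
|011⟩: (-0.06466)(0.8659 + 0.4843i)((1/√2)i) = (0.02214 - 0.03959i)
|100⟩: (-0.2384 + 0.969i)(-0.1254)(1/√2) = (0.02114 - 0.08592i)
|101⟩: (-0.2384 + 0.969i)(-0.1254)((1/√2)i) = (0.08592 + 0.02114i)
|110⟩: (-0.2384 + 0.969i)(0.8659 + 0.4843i)(1/√2) = (-0.4778 + 0.5117i)
|111⟩: (-0.2384 + 0.969i)(0.8659 + 0.4843i)((1/√2)i) = (-0.5117 - 0.4778i)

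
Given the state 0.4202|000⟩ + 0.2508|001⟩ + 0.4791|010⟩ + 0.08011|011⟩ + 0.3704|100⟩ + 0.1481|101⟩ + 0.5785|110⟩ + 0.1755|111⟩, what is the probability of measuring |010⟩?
0.2295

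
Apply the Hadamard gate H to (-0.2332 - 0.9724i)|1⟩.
(-0.1649 - 0.6876i)|0⟩ + (0.1649 + 0.6876i)|1⟩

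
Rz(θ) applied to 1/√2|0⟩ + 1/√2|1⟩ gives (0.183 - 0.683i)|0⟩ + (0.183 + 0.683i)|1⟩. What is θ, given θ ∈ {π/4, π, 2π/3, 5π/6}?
5π/6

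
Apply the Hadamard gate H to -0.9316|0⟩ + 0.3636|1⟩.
-0.4016|0⟩ - 0.9158|1⟩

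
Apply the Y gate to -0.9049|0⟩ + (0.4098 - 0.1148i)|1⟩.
(-0.1148 - 0.4098i)|0⟩ - 0.9049i|1⟩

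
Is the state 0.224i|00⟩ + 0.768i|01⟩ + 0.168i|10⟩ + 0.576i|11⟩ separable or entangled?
Separable

Writing the state as a|00⟩ + b|01⟩ + c|10⟩ + d|11⟩, it is a product state iff ad − bc = 0.
Here (a, b, c, d) = (0.224i, 0.768i, 0.168i, 0.576i): ad − bc = (0.224i)(0.576i) − (0.768i)(0.168i) = 0, so the state is separable.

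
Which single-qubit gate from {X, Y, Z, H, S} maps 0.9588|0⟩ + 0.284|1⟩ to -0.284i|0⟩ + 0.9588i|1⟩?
Y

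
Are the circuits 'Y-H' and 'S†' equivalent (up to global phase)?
No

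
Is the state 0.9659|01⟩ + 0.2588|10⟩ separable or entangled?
Entangled

Writing the state as a|00⟩ + b|01⟩ + c|10⟩ + d|11⟩, it is a product state iff ad − bc = 0.
Here (a, b, c, d) = (0, 0.9659, 0.2588, 0): ad − bc = (0)(0) − (0.9659)(0.2588) = -0.25 ≠ 0, so the state is entangled.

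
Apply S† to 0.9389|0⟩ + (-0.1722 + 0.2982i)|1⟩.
0.9389|0⟩ + (0.2982 + 0.1722i)|1⟩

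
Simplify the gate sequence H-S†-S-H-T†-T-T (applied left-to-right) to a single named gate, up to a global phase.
T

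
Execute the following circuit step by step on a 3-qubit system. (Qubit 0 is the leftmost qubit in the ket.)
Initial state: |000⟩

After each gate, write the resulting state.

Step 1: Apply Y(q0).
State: i|100⟩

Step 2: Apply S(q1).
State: i|100⟩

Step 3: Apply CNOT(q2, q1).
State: i|100⟩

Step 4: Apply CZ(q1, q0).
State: i|100⟩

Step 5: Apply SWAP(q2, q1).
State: i|100⟩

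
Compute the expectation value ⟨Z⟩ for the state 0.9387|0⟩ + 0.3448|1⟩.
0.7623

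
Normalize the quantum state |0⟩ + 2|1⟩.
1/√5|0⟩ + 0.8944|1⟩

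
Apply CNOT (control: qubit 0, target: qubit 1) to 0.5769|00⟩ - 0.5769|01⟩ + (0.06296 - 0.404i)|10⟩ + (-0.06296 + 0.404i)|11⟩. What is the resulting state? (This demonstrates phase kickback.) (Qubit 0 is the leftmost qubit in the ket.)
0.5769|00⟩ - 0.5769|01⟩ + (-0.06296 + 0.404i)|10⟩ + (0.06296 - 0.404i)|11⟩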